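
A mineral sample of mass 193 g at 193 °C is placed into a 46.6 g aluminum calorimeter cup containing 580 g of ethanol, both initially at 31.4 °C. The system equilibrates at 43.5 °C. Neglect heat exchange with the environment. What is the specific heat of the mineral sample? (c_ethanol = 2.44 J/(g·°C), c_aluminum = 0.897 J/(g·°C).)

c ≈ 0.611 J/(g·°C)

Energy conservation, ΣQ = 0:
193×c×(43.5 − 193) + 580×2.44×(43.5 − 31.4) + 46.6×0.897×(43.5 − 31.4) = 0
-28854 c = -17630
c = -17630/-28854 ≈ 0.611 J/(g·°C)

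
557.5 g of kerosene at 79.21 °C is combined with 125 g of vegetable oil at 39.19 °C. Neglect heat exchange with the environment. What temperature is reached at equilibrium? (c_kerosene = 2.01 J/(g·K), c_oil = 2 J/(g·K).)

Net heat exchanged in the isolated system is zero:
557.5×2.01×(T − 79.21) + 125×2×(T − 39.19) = 0
1120.6(T − 79.21) + 250(T − 39.19) = 0
1370.6 T = 98558
T = 98558 / 1370.6 = 71.9 °C

T_f ≈ 71.9 °C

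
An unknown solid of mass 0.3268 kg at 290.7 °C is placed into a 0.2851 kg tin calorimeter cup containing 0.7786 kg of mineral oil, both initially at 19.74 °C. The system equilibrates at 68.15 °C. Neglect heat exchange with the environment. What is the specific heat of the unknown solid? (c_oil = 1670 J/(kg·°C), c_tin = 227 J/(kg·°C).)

Net heat exchanged in the isolated system is zero:
0.3268×c×(68.15 − 290.7) + 0.7786×1670×(68.15 − 19.74) + 0.2851×227×(68.15 − 19.74) = 0
-72.73 c = -66079
c = -66079/-72.73 ≈ 908.6 J/(kg·°C)

c ≈ 909 J/(kg·°C)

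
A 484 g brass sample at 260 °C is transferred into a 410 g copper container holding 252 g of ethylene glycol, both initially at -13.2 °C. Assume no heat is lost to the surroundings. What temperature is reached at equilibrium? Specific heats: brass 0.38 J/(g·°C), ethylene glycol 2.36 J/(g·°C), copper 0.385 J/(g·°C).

T_f ≈ 40.5 °C

Conservation of energy gives ΣQ = 0:
484×0.38×(T − 260) + 252×2.36×(T − (-13.2)) + 410×0.385×(T − (-13.2)) = 0
183.92(T − 260) + 594.72(T − (-13.2)) + 157.85(T − (-13.2)) = 0
936.49 T = 37885
T ≈ 40.45 °C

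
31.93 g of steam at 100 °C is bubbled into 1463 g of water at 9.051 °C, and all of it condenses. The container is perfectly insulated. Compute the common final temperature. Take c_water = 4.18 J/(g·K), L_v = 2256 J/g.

T_f ≈ 22.5 °C

Heat gained plus heat lost sum to zero:
condense steam: −31.93·2256 = −72034; condensed water 100 °C→T: 133.47(T − 100); original water: 6115.3(T − 9.051)
6248.8 T = 72034 + 13347 + 55350 = 140731
T ≈ 22.52 °C (< 100 °C, so full condensation is consistent).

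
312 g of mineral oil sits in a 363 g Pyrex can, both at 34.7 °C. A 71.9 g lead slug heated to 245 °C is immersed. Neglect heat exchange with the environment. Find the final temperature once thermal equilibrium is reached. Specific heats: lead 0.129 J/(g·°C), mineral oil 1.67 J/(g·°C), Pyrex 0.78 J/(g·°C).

T_f ≈ 37.1 °C

Setting the total heat transfer to zero:
71.9·0.129·(T − 245) + 312·1.67·(T − 34.7) + 363·0.78·(T − 34.7) = 0
9.275(T − 245) + 521.04(T − 34.7) + 283.14(T − 34.7) = 0
(9.275 + 521.04 + 283.14) T = 9.275·245 + 521.04·34.7 + 283.14·34.7
T = 30177/813.46 ≈ 37.10 °C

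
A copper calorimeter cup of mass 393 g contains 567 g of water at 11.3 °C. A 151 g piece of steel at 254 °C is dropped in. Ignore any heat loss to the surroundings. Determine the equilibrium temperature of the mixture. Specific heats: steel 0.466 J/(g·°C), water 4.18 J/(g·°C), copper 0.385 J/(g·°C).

T_f ≈ 17.9 °C

Let T be the final temperature. ΣQ_i = 0:
151·0.466·(T − 254) + 567·4.18·(T − 11.3) + 393·0.385·(T − 11.3) = 0
70.37(T − 254) + 2370.1(T − 11.3) + 151.31(T − 11.3) = 0
(70.37 + 2370.1 + 151.31) T = 70.37·254 + 2370.1·11.3 + 151.31·11.3
T ≈ 17.89 °C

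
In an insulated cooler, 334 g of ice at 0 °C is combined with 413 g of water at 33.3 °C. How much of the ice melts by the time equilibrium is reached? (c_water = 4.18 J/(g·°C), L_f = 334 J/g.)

m_melted ≈ 172 g

Heat available from the water dropping to 0 °C: 413×4.18×33.3 = 57487 J.
To melt every bit of ice: 334×334 = 111556 J.
That's not enough to melt it all — equilibrium is at 0 °C with ice remaining.
m_melted×334 = 57487  ⇒  m_melted ≈ 172.1 g.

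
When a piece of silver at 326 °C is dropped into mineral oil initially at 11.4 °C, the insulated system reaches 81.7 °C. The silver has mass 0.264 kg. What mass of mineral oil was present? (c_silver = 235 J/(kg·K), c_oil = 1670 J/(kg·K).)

m ≈ 0.129 kg

Setting the total heat transfer to zero:
0.264·235·(81.7 − 326) + m·1670·(81.7 − 11.4) = 0
117401 m = 15156
m = 15156/117401 ≈ 0.1291 kg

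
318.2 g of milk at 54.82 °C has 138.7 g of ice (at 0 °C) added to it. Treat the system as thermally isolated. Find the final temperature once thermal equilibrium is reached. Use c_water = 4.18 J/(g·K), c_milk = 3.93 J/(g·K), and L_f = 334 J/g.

Energy conservation, ΣQ = 0:
latent heat to melt: 138.7·334 = 46326; meltwater 0→T: 138.7·4.18·T = 579.77 T; milk cools: 318.2·3.93·(T − 54.82) = 1250.5(T − 54.82)
1830.3 T = 68554 − 46326 = 22228
T ≈ 12.14 °C. Since T > 0 °C, the all-ice-melts assumption holds.

T_f ≈ 12.1 °C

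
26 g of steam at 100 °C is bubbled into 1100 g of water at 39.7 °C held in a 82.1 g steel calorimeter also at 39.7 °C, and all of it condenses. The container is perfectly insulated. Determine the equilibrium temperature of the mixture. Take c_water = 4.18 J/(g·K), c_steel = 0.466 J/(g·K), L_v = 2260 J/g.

T_f ≈ 53.5 °C

Setting the total heat transfer to zero:
steam→water at 100 °C releases m L_v = 26×2260 = 58760; condensate cools 100→T: 26×4.18×(T − 100) = 108.68(T − 100); original water: 4598(T − 39.7); cup: 38.26(T − 39.7)
4744.9 T = 58760 + 10868 + 184059 = 253687
T ≈ 53.46 °C (< 100 °C, so full condensation is consistent).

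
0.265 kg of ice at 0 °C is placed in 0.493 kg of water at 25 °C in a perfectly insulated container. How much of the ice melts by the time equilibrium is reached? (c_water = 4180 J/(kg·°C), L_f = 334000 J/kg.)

m_melted ≈ 0.154 kg

Heat available from the water dropping to 0 °C: 0.493·4180·25 = 51518 J.
To melt every bit of ice: 0.265·334000 = 88510 J.
51518 J < 88510 J, so only part of the ice melts and the system sits at 0 °C.
m_melt = 51518 / L_f = 0.1542 kg.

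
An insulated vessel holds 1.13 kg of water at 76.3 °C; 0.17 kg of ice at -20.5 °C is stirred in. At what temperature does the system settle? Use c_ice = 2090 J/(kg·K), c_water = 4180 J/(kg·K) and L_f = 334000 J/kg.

T_f ≈ 54.5 °C

Net heat exchanged in the isolated system is zero:
ice -20.5→0 °C: 0.17·2090·20.5 = 7283.7
  latent heat to melt: 0.17·334000 = 56780
  meltwater 0→T: 0.17·4180·T = 710.6 T
  water: 4723.4(T − 76.3)
5434 T = 360395 − 64064 = 296332
T ≈ 54.53 °C. Since T > 0 °C, the all-ice-melts assumption holds.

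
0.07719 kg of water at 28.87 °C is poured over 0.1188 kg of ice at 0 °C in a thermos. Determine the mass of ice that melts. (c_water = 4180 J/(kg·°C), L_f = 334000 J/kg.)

m_melted ≈ 0.0279 kg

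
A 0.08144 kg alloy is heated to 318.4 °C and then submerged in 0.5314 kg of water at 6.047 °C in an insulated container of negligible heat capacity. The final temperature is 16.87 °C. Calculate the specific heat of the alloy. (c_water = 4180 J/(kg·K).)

c ≈ 979 J/(kg·K)

m_s c (T_s − T_f) = m_water c_water (T_f − T_0):
0.08144×c×(318.4 − 16.87) = 0.5314×4180×(16.87 − 6.047)
24.56 c = 24041  ⇒  c ≈ 979 J/(kg·K)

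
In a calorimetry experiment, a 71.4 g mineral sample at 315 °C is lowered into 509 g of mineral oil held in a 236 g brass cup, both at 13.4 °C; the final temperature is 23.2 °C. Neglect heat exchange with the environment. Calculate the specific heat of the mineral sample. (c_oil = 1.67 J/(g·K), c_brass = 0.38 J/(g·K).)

c ≈ 0.442 J/(g·K)

Let T be the final temperature. ΣQ_i = 0:
71.4·c·(23.2 − 315) + 509·1.67·(23.2 − 13.4) + 236·0.38·(23.2 − 13.4) = 0
-20835 c = -9209.2
c = -9209.2/-20835 ≈ 0.442 J/(g·K)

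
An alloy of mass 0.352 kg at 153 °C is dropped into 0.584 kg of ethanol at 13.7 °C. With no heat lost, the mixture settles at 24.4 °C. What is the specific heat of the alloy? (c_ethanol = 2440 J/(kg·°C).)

Taking heat into each body as positive, Σ m c ΔT = 0:
0.352·c·(24.4 − 153) + 0.584·2440·(24.4 − 13.7) = 0
-45.27 c = -15247
c = -15247/-45.27 ≈ 336.8 J/(kg·°C)

c ≈ 337 J/(kg·°C)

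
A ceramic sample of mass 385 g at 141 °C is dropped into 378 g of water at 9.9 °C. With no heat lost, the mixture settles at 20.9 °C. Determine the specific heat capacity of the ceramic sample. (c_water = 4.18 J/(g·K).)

c ≈ 0.376 J/(g·K)

Setting the total heat transfer to zero:
385·c·(20.9 − 141) + 378·4.18·(20.9 − 9.9) = 0
-46238 c = -17380
c = -17380/-46238 ≈ 0.3759 J/(g·K)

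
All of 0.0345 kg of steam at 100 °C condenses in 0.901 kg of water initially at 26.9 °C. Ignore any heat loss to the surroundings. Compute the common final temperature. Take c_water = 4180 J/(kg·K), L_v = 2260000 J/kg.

T_f ≈ 49.5 °C

Net heat exchanged in the isolated system is zero:
condense steam: −0.0345×2260000 = −77970; condensed water 100 °C→T: 144.21(T − 100); water warms: 0.901×4180×(T − 26.9) = 3766.2(T − 26.9)
3910.4 T = 77970 + 14421 + 101310 = 193701
T ≈ 49.54 °C, under the boiling point, so the assumption holds.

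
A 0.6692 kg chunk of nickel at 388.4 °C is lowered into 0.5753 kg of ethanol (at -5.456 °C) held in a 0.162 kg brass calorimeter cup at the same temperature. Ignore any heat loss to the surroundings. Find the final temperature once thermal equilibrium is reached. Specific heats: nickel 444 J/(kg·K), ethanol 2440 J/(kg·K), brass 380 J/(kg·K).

Heat gained plus heat lost sum to zero:
0.6692·444·(T − 388.4) + 0.5753·2440·(T − (-5.456)) + 0.162·380·(T − (-5.456)) = 0
297.12(T − 388.4) + 1403.7(T − (-5.456)) + 61.56(T − (-5.456)) = 0
1762.4 T = 107409
T ≈ 60.94 °C

T_f ≈ 60.9 °C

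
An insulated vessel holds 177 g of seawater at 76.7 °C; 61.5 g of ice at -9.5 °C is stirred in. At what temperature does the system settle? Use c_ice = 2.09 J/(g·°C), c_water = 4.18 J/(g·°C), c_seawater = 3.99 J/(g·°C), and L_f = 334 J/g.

T_f ≈ 33.6 °C

Energy balance with sensible and latent terms:
ice -9.5→0 °C: 61.5×2.09×9.5 = 1221.1
  latent heat to melt: 61.5×334 = 20541
  warm the meltwater: 257.07 T
  seawater cools: 177×3.99×(T − 76.7) = 706.23(T − 76.7)
963.3 T = 54168 − 21762 = 32406
T ≈ 33.64 °C (positive, so assuming full melt was valid).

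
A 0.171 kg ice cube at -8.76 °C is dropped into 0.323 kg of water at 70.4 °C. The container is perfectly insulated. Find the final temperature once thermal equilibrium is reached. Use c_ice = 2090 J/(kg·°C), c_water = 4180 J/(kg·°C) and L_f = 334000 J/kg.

T_f ≈ 16.9 °C

Sum of m c ΔT and latent-heat terms is zero:
ice -8.76→0 °C: 0.171·2090·8.76 = 3130.7
  fusion: m_ice L_f = 0.171·334000 = 57114
  warm the meltwater: 714.78 T
  water cools: 0.323·4180·(T − 70.4) = 1350.1(T − 70.4)
2064.9 T = 95050 − 60245 = 34805
T ≈ 16.86 °C (positive, so assuming full melt was valid).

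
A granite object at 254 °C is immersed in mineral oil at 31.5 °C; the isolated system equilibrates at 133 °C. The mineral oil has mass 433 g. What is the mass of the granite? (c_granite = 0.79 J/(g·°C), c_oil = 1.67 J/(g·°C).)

m ≈ 768 g

Energy conservation, ΣQ = 0:
m·0.79·(133 − 254) + 433·1.67·(133 − 31.5) = 0
-95.59 m = -73396
m = -73396/-95.59 ≈ 767.8 g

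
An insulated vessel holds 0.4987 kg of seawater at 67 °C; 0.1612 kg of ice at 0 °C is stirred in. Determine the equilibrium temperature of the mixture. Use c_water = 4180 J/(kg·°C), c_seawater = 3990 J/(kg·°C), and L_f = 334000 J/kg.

T_f ≈ 29.8 °C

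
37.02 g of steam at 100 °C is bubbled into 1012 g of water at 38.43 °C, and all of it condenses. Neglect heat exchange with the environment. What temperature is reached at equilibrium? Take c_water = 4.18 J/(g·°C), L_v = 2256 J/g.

Sum of m c ΔT and latent-heat terms is zero:
steam→water at 100 °C releases m L_v = 37.02×2256 = 83517; condensed water 100 °C→T: 154.74(T − 100); water warms: 1012×4.18×(T − 38.43) = 4230.2(T − 38.43)
4384.9 T = 83517 + 15474 + 162565 = 261557
T ≈ 59.65 °C — below 100 °C, confirming all the steam condensed.

T_f ≈ 59.6 °C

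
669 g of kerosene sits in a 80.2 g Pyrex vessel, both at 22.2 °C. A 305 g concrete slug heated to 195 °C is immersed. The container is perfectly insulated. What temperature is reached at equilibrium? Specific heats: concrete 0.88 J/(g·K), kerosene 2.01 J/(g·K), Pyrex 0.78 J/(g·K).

T_f ≈ 49.9 °C

Conservation of energy gives ΣQ = 0:
305*0.88*(T − 195) + 669*2.01*(T − 22.2) + 80.2*0.78*(T − 22.2) = 0
268.4(T − 195) + 1344.7(T − 22.2) + 62.56(T − 22.2) = 0
1675.6 T = 83579
T = 83579/1675.6 ≈ 49.88 °C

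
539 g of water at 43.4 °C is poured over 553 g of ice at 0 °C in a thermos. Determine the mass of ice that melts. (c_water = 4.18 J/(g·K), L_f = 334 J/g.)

m_melted ≈ 293 g

Cooling the water to 0 °C releases 539·4.18·43.4 = 97781 J.
Melting all 553 g of ice would need 553·334 = 184702 J.
That's not enough to melt it all — equilibrium is at 0 °C with ice remaining.
Mass melted = 97781/334 ≈ 292.8 g.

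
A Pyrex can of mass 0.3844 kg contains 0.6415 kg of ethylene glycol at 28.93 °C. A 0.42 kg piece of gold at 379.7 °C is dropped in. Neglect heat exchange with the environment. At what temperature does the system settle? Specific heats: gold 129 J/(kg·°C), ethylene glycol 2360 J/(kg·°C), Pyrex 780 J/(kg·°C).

Taking heat into each body as positive, Σ m c ΔT = 0:
0.42·129·(T − 379.7) + 0.6415·2360·(T − 28.93) + 0.3844·780·(T − 28.93) = 0
54.18(T − 379.7) + 1513.9(T − 28.93) + 299.83(T − 28.93) = 0
1868 T = 73045
T = 73045/1868 ≈ 39.10 °C

T_f ≈ 39.1 °C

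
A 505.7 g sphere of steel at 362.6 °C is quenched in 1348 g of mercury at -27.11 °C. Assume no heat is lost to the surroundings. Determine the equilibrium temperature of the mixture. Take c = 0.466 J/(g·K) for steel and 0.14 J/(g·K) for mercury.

Conservation of energy gives ΣQ = 0:
505.7×0.466×(T − 362.6) + 1348×0.14×(T − (-27.11)) = 0
235.66(T − 362.6) + 188.72(T − (-27.11)) = 0
424.38 T = 80333
T = 80333 / 424.38 = 189 °C

T_f ≈ 189.3 °C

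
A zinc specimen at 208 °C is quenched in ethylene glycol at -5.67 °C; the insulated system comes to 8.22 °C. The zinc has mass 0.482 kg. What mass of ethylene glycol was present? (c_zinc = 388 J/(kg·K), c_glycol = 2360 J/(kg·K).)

Heat gained plus heat lost sum to zero:
0.482·388·(8.22 − 208) + m·2360·(8.22 − (-5.67)) = 0
32780 m = 37362
m = 37362/32780 ≈ 1.14 kg

m ≈ 1.14 kg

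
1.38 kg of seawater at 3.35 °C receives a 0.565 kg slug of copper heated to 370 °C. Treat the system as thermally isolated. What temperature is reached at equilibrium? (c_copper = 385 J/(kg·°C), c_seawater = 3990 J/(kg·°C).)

T_f ≈ 17.3 °C

T_f = Σ m_i c_i T_i / Σ m_i c_i:
T_f = (217.52·370 + 5506.2·3.35) / (217.52 + 5506.2)
    = 98930 / 5723.7 ≈ 17.28 °C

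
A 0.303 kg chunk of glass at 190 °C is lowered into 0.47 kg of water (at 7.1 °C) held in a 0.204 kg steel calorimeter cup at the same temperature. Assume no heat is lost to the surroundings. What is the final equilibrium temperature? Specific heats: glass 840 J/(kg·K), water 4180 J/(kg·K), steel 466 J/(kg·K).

T_f ≈ 27.2 °C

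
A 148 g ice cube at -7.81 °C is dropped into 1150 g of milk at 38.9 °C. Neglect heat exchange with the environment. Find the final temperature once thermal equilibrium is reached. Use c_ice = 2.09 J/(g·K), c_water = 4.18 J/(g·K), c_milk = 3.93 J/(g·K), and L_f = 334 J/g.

Conservation of energy gives ΣQ = 0:
ice -7.81→0 °C: 148×2.09×7.81 = 2415.8
  melt ice: 148×334 = 49432
  warm the meltwater: 618.64 T
  milk cools: 1150×3.93×(T − 38.9) = 4519.5(T − 38.9)
5138.1 T = 175809 − 51848 = 123961
T ≈ 24.13 °C — above 0 °C, consistent with complete melting.

T_f ≈ 24.1 °C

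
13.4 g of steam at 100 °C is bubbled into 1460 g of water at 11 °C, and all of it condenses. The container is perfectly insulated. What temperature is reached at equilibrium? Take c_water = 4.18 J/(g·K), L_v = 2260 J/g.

T_f ≈ 16.7 °C

Energy balance with sensible and latent terms:
steam→water at 100 °C releases m L_v = 13.4×2260 = 30284; condensate cools 100→T: 13.4×4.18×(T − 100) = 56.01(T − 100); original water: 6102.8(T − 11)
6158.8 T = 30284 + 5601.2 + 67131 = 103016
T ≈ 16.73 °C (< 100 °C, so full condensation is consistent).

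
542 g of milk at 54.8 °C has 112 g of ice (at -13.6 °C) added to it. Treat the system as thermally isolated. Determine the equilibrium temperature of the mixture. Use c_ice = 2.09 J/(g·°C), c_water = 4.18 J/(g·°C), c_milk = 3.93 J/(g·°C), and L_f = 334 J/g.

T_f ≈ 29.3 °C

Net heat exchanged in the isolated system is zero:
warm ice to 0 °C: 112×2.09×(0 − (-13.6)) = 3183.5; melt ice: 112×334 = 37408; meltwater 0→T: 112×4.18×T = 468.16 T; milk cools: 542×3.93×(T − 54.8) = 2130.1(T − 54.8)
2598.2 T = 116727 − 40591 = 76136
T ≈ 29.30 °C. Since T > 0 °C, the all-ice-melts assumption holds.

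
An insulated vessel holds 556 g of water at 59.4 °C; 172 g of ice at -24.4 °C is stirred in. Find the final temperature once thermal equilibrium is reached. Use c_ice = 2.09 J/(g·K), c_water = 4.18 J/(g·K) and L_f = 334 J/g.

Energy conservation, ΣQ = 0:
warm ice to 0 °C: 172·2.09·(0 − (-24.4)) = 8771.3; melt ice: 172·334 = 57448; meltwater 0→T: 172·4.18·T = 718.96 T; water: 2324.1(T − 59.4)
3043 T = 138050 − 66219 = 71831
T ≈ 23.61 °C. Since T > 0 °C, the all-ice-melts assumption holds.

T_f ≈ 23.6 °C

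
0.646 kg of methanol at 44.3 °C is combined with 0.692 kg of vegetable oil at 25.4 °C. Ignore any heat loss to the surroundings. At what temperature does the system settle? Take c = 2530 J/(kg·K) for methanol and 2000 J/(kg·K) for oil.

Heat gained plus heat lost sum to zero:
0.646×2530×(T − 44.3) + 0.692×2000×(T − 25.4) = 0
1634.4(T − 44.3) + 1384(T − 25.4) = 0
(1634.4 + 1384) T = 1634.4×44.3 + 1384×25.4
T ≈ 35.63 °C

T_f ≈ 35.6 °C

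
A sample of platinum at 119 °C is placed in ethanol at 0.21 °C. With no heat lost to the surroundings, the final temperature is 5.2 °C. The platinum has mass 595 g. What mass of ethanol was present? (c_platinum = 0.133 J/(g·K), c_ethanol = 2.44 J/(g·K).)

Energy conservation, ΣQ = 0:
595×0.133×(5.2 − 119) + m×2.44×(5.2 − 0.21) = 0
12.18 m = 9005.6
m = 9005.6/12.18 ≈ 739.6 g

m ≈ 740 g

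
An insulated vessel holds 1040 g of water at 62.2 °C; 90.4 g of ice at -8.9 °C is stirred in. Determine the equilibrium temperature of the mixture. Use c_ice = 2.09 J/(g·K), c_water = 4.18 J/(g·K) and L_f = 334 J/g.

Let T be the final temperature. ΣQ_i = 0:
ice -8.9→0 °C: 90.4×2.09×8.9 = 1681.5; melt ice: 90.4×334 = 30194; warm the meltwater: 377.87 T; water cools: 1040×4.18×(T − 62.2) = 4347.2(T − 62.2)
4725.1 T = 270396 − 31875 = 238521
T ≈ 50.48 °C (positive, so assuming full melt was valid).

T_f ≈ 50.5 °C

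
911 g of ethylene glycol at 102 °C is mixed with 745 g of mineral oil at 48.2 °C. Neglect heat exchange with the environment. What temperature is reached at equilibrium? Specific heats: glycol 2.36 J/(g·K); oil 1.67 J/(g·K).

T_f is the heat-capacity-weighted average of the initial temperatures:
T_f = (2150×102 + 1244.1×48.2) / (2150 + 1244.1)
    = 279264 / 3394.1 ≈ 82.28 °C

T_f ≈ 82.3 °C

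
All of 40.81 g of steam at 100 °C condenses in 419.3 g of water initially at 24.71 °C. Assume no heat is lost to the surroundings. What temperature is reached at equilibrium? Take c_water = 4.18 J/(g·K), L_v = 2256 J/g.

T_f ≈ 79.3 °C

Energy balance with sensible and latent terms:
steam→water at 100 °C releases m L_v = 40.81×2256 = 92067; condensate cools 100→T: 40.81×4.18×(T − 100) = 170.59(T − 100); original water: 1752.7(T − 24.71)
1923.3 T = 92067 + 17059 + 43309 = 152435
T ≈ 79.26 °C, under the boiling point, so the assumption holds.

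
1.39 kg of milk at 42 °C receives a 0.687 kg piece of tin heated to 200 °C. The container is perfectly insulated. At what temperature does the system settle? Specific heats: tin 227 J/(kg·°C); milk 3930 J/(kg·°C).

T_f ≈ 46.4 °C

Net heat exchanged in the isolated system is zero:
0.687*227*(T − 200) + 1.39*3930*(T − 42) = 0
155.95(T − 200) + 5462.7(T − 42) = 0
(155.95 + 5462.7) T = 155.95*200 + 5462.7*42
T = 260623 / 5618.6 = 46.4 °C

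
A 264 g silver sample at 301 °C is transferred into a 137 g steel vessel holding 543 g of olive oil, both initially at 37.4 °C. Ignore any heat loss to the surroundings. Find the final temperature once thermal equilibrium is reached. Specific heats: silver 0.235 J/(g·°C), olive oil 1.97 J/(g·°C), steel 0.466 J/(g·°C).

T_f = Σ m_i c_i T_i / Σ m_i c_i:
T_f = (62.04·301 + 1069.7·37.4 + 63.84·37.4) / (62.04 + 1069.7 + 63.84)
    = 61069 / 1195.6 ≈ 51.08 °C

T_f ≈ 51.1 °C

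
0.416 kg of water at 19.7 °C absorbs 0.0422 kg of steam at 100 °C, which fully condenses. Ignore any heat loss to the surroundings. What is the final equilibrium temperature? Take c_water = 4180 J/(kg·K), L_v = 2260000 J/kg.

Heat gained plus heat lost sum to zero:
steam→water at 100 °C releases m L_v = 0.0422·2260000 = 95372; condensate cools 100→T: 0.0422·4180·(T − 100) = 176.4(T − 100); original water: 1738.9(T − 19.7)
1915.3 T = 95372 + 17640 + 34256 = 147268
T ≈ 76.89 °C, under the boiling point, so the assumption holds.

T_f ≈ 76.9 °C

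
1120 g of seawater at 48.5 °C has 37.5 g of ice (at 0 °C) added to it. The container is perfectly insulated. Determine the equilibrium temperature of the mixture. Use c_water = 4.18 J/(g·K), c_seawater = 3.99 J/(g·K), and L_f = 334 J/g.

T_f ≈ 44.1 °C

Energy conservation, ΣQ = 0:
latent heat to melt: 37.5×334 = 12525; warm the meltwater: 156.75 T; seawater cools: 1120×3.99×(T − 48.5) = 4468.8(T − 48.5)
4625.6 T = 216737 − 12525 = 204212
T ≈ 44.15 °C — above 0 °C, consistent with complete melting.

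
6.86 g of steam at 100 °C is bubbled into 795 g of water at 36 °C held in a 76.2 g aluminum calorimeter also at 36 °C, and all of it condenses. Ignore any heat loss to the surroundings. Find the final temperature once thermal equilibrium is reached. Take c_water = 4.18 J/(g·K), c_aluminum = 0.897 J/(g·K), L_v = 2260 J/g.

T_f ≈ 41.1 °C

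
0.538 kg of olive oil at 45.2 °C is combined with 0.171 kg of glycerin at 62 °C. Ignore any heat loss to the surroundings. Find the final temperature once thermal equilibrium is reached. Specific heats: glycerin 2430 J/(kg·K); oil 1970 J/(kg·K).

T_f ≈ 49.9 °C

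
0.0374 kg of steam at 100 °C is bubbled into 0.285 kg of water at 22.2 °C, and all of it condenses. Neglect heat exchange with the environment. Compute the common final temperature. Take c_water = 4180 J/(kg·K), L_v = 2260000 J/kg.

T_f ≈ 93.9 °C

Sum of m c ΔT and latent-heat terms is zero:
steam→water at 100 °C releases m L_v = 0.0374×2260000 = 84524; condensate cools 100→T: 0.0374×4180×(T − 100) = 156.33(T − 100); original water: 1191.3(T − 22.2)
1347.6 T = 84524 + 15633 + 26447 = 126604
T ≈ 93.95 °C, under the boiling point, so the assumption holds.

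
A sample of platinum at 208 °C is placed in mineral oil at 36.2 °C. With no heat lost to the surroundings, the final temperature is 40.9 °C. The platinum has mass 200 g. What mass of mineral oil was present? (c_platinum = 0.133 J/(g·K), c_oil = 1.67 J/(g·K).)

m ≈ 566 g

Heat lost by the platinum = heat gained by the oil:
200·0.133·(208 − 40.9) = m·1.67·(40.9 − 36.2)
7.849 m = 4444.9  ⇒  m ≈ 566.3 g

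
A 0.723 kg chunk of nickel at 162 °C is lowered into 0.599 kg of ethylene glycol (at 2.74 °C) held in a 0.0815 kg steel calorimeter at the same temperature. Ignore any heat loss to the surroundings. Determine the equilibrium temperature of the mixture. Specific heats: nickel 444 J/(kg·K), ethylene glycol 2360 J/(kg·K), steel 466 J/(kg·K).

T_f ≈ 31.6 °C

Net heat exchanged in the isolated system is zero:
0.723*444*(T − 162) + 0.599*2360*(T − 2.74) + 0.0815*466*(T − 2.74) = 0
321.01(T − 162) + 1413.6(T − 2.74) + 37.98(T − 2.74) = 0
(321.01 + 1413.6 + 37.98) T = 321.01*162 + 1413.6*2.74 + 37.98*2.74
T = 55981/1772.6 ≈ 31.58 °C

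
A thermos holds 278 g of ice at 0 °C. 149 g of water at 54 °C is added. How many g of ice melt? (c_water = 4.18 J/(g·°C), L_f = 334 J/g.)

m_melted ≈ 101 g

Cooling the water to 0 °C releases 149×4.18×54 = 33632 J.
Melting all 278 g of ice would need 278×334 = 92852 J.
That's not enough to melt it all — equilibrium is at 0 °C with ice remaining.
Mass melted = 33632/334 ≈ 100.7 g.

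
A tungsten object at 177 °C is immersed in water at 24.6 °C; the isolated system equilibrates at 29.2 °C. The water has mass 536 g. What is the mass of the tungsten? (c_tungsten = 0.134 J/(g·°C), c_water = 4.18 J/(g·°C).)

m ≈ 520 g

|Q_tungsten| = |Q_water|:
m×0.134×(177 − 29.2) = 536×4.18×(29.2 − 24.6)
19.81 m = 10306  ⇒  m ≈ 520.4 g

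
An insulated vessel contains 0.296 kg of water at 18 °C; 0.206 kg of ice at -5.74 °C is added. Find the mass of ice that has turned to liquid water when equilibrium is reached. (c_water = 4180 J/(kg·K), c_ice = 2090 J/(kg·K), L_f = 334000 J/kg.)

Cooling the water to 0 °C releases 0.296·4180·18 = 22271 J.
Warming the ice to 0 °C takes 0.206·2090·5.74 = 2471.3 J, leaving 19800 J for melting.
To melt every bit of ice: 0.206·334000 = 68804 J.
Since 19800 < 68804 J, not all the ice melts; equilibrium is at 0 °C.
Mass melted = 19800/334000 ≈ 0.05928 kg.

m_melted ≈ 0.0593 kg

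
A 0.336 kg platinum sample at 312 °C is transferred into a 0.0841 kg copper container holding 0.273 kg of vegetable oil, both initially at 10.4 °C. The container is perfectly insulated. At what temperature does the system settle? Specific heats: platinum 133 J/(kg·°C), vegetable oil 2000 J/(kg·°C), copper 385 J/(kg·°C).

Setting the total heat transfer to zero:
0.336×133×(T − 312) + 0.273×2000×(T − 10.4) + 0.0841×385×(T − 10.4) = 0
623.07 T = 19958
T ≈ 32.03 °C

T_f ≈ 32.0 °C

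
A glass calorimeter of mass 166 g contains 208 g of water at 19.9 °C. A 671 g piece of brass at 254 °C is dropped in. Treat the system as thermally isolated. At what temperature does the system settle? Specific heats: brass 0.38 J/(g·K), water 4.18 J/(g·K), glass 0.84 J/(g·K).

T_f ≈ 67.1 °C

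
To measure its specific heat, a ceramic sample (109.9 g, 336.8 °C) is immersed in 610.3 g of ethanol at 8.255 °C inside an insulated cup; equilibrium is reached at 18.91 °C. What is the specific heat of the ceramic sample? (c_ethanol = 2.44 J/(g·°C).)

c ≈ 0.454 J/(g·°C)

Conservation of energy gives ΣQ = 0:
109.9·c·(18.91 − 336.8) + 610.3·2.44·(18.91 − 8.255) = 0
-34936 c = -15867
c = -15867/-34936 ≈ 0.4542 J/(g·°C)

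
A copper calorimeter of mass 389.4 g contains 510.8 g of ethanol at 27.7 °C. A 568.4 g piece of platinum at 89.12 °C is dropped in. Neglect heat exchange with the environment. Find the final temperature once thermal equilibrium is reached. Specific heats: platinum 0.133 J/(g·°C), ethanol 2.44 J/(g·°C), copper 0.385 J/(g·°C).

T_f ≈ 30.9 °C

T_f = Σ m_i c_i T_i / Σ m_i c_i:
T_f = (75.6×89.12 + 1246.4×27.7 + 149.92×27.7) / (75.6 + 1246.4 + 149.92)
    = 45414 / 1471.9 ≈ 30.85 °C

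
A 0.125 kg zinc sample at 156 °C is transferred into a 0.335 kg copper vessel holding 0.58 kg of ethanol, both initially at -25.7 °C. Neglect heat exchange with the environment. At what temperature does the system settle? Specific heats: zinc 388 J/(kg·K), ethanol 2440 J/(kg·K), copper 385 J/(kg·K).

T_f = Σ m_i c_i T_i / Σ m_i c_i:
T_f = (48.5×156 + 1415.2×(-25.7) + 128.97×(-25.7)) / (48.5 + 1415.2 + 128.97)
    = -32119 / 1592.7 ≈ -20.17 °C

T_f ≈ -20.2 °C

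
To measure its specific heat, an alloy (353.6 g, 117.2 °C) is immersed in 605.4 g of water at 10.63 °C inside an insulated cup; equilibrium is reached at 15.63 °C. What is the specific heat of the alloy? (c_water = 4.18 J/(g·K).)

c ≈ 0.352 J/(g·K)

Heat gained plus heat lost sum to zero:
353.6·c·(15.63 − 117.2) + 605.4·4.18·(15.63 − 10.63) = 0
-35915 c = -12653
c = -12653/-35915 ≈ 0.3523 J/(g·K)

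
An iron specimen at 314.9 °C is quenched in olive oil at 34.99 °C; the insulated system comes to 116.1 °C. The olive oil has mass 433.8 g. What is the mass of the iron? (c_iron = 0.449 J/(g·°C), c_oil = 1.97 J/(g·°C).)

m ≈ 777 g

|Q_iron| = |Q_oil|:
m·0.449·(314.9 − 116.1) = 433.8·1.97·(116.1 − 34.99)
89.26 m = 69315  ⇒  m ≈ 776.5 g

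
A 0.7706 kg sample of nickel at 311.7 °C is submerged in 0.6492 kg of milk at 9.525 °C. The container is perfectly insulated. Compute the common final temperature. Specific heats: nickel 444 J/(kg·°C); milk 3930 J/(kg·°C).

T_f ≈ 45.3 °C

Conservation of energy gives ΣQ = 0:
0.7706*444*(T − 311.7) + 0.6492*3930*(T − 9.525) = 0
342.15(T − 311.7) + 2551.4(T − 9.525) = 0
(342.15 + 2551.4) T = 342.15*311.7 + 2551.4*9.525
T ≈ 45.26 °C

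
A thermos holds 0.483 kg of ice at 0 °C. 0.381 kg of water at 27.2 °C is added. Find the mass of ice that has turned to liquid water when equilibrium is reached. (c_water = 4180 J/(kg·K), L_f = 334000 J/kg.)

Cooling the water to 0 °C releases 0.381×4180×27.2 = 43318 J.
Fully melting the ice requires m_ice L_f = 0.483×334000 = 161322 J.
Since 43318 < 161322 J, not all the ice melts; equilibrium is at 0 °C.
Mass melted = 43318/334000 ≈ 0.1297 kg.

m_melted ≈ 0.13 kg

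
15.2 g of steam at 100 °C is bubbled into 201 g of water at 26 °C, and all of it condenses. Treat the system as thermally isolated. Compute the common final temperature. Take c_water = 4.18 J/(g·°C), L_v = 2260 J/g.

Sum of m c ΔT and latent-heat terms is zero:
steam→water at 100 °C releases m L_v = 15.2·2260 = 34352; condensed water 100 °C→T: 63.54(T − 100); water warms: 201·4.18·(T − 26) = 840.18(T − 26)
903.72 T = 34352 + 6353.6 + 21845 = 62550
T ≈ 69.21 °C — below 100 °C, confirming all the steam condensed.

T_f ≈ 69.2 °C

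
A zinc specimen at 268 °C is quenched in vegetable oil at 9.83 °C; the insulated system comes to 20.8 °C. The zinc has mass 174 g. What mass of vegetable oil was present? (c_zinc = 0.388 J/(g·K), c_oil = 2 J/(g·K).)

m ≈ 761 g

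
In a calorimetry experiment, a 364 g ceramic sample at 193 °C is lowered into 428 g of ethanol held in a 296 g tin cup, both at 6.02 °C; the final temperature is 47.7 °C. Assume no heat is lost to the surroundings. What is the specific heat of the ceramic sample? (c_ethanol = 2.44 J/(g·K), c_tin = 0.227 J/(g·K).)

c ≈ 0.876 J/(g·K)

Setting the total heat transfer to zero:
364×c×(47.7 − 193) + 428×2.44×(47.7 − 6.02) + 296×0.227×(47.7 − 6.02) = 0
-52889 c = -46328
c = -46328/-52889 ≈ 0.8759 J/(g·K)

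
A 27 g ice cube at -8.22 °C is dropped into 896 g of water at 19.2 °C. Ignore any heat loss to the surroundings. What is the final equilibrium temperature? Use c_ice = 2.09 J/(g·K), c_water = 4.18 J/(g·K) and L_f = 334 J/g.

T_f ≈ 16.2 °C

Net heat exchanged in the isolated system is zero:
warm ice to 0 °C: 27·2.09·(0 − (-8.22)) = 463.85
  melt ice: 27·334 = 9018
  meltwater 0→T: 27·4.18·T = 112.86 T
  water: 3745.3(T − 19.2)
3858.1 T = 71909 − 9481.9 = 62428
T ≈ 16.18 °C — above 0 °C, consistent with complete melting.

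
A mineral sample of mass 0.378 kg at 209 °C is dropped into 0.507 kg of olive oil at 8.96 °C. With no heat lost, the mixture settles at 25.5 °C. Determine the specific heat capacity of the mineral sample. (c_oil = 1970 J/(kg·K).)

Heat gained plus heat lost sum to zero:
0.378·c·(25.5 − 209) + 0.507·1970·(25.5 − 8.96) = 0
-69.36 c = -16520
c = -16520/-69.36 ≈ 238.2 J/(kg·K)

c ≈ 238 J/(kg·K)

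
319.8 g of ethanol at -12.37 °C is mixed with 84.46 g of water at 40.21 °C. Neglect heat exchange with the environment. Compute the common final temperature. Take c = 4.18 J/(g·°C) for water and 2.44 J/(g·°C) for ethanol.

Let T be the final temperature. ΣQ_i = 0:
84.46*4.18*(T − 40.21) + 319.8*2.44*(T − (-12.37)) = 0
(353.04 + 780.31) T = 353.04*40.21 + 780.31*(-12.37)
T ≈ 4.01 °C

T_f ≈ 4.0 °C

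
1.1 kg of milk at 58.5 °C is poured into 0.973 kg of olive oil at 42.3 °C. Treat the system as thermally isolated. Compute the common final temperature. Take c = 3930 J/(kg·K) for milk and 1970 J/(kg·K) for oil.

T_f ≈ 53.5 °C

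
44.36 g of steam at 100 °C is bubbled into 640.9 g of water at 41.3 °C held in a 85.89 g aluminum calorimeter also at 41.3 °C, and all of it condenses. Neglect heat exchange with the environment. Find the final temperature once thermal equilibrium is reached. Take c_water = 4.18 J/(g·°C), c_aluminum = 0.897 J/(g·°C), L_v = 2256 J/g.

T_f ≈ 79.0 °C

Sum of m c ΔT and latent-heat terms is zero:
condense steam: −44.36·2256 = −100076; condensate cools 100→T: 44.36·4.18·(T − 100) = 185.42(T − 100); water warms: 640.9·4.18·(T − 41.3) = 2679(T − 41.3); cup: 77.04(T − 41.3)
2941.4 T = 100076 + 18542 + 113823 = 232442
T ≈ 79.02 °C (< 100 °C, so full condensation is consistent).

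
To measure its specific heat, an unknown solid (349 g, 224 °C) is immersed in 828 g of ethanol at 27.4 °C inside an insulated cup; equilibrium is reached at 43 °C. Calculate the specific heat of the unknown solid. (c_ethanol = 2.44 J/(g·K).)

Setting the total heat transfer to zero:
349·c·(43 − 224) + 828·2.44·(43 − 27.4) = 0
-63169 c = -31517
c = -31517/-63169 ≈ 0.4989 J/(g·K)

c ≈ 0.499 J/(g·K)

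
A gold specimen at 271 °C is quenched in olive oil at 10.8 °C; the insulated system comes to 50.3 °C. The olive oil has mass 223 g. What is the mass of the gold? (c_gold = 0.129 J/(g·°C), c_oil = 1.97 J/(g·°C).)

Conservation of energy gives ΣQ = 0:
m·0.129·(50.3 − 271) + 223·1.97·(50.3 − 10.8) = 0
-28.47 m = -17353
m = -17353/-28.47 ≈ 609.5 g

m ≈ 610 g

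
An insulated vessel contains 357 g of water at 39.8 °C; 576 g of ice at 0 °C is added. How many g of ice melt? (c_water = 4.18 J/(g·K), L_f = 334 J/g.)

m_melted ≈ 178 g

Water can give up m c ΔT = 357·4.18·39.8 = 59392 J before reaching 0 °C.
Fully melting the ice requires m_ice L_f = 576·334 = 192384 J.
Since 59392 < 192384 J, not all the ice melts; equilibrium is at 0 °C.
m_melt = 59392 / L_f = 177.8 g.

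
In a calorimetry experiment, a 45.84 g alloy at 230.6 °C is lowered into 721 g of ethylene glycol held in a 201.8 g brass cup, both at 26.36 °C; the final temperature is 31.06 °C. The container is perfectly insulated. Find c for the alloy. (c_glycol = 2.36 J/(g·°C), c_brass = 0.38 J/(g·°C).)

Setting the total heat transfer to zero:
45.84×c×(31.06 − 230.6) + 721×2.36×(31.06 − 26.36) + 201.8×0.38×(31.06 − 26.36) = 0
-9146.9 c = -8357.7
c = -8357.7/-9146.9 ≈ 0.9137 J/(g·°C)

c ≈ 0.914 J/(g·°C)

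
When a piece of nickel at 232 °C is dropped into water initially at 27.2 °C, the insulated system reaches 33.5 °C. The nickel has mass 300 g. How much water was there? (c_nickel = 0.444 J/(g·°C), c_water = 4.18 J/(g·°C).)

m ≈ 1000 g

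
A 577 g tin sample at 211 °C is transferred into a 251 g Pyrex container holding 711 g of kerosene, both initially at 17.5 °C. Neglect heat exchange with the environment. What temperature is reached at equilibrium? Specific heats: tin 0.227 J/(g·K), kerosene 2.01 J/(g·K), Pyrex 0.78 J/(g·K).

T_f = Σ m_i c_i T_i / Σ m_i c_i:
T_f = (130.98*211 + 1429.1*17.5 + 195.78*17.5) / (130.98 + 1429.1 + 195.78)
    = 56072 / 1755.9 ≈ 31.93 °C

T_f ≈ 31.9 °C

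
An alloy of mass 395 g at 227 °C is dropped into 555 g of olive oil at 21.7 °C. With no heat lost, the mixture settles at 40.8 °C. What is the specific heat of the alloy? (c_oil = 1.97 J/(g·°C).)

c ≈ 0.284 J/(g·°C)

Heat gained plus heat lost sum to zero:
395×c×(40.8 − 227) + 555×1.97×(40.8 − 21.7) = 0
-73549 c = -20883
c = -20883/-73549 ≈ 0.2839 J/(g·°C)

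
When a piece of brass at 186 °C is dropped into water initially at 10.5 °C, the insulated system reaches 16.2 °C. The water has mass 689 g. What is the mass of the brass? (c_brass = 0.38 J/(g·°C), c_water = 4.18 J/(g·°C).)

m ≈ 254 g

Heat lost by the brass = heat gained by the water:
m·0.38·(186 − 16.2) = 689·4.18·(16.2 − 10.5)
64.52 m = 16416  ⇒  m ≈ 254.4 g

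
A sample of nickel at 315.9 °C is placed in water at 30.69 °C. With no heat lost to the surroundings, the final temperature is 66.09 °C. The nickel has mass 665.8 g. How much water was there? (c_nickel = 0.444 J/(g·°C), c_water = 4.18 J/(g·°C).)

m ≈ 499 g

|Q_nickel| = |Q_water|:
665.8·0.444·(315.9 − 66.09) = m·4.18·(66.09 − 30.69)
147.97 m = 73848  ⇒  m ≈ 499.1 g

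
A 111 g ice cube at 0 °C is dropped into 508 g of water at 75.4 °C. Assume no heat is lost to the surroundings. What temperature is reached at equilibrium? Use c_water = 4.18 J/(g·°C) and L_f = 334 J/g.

T_f ≈ 47.6 °C

Heat gained plus heat lost sum to zero:
latent heat to melt: 111·334 = 37074
  warm the meltwater: 463.98 T
  water: 2123.4(T − 75.4)
2587.4 T = 160107 − 37074 = 123033
T ≈ 47.55 °C. Since T > 0 °C, the all-ice-melts assumption holds.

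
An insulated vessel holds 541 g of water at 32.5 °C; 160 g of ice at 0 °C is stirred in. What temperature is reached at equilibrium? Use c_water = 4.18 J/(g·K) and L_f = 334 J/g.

T_f ≈ 6.8 °C

Energy conservation, ΣQ = 0:
melt ice: 160×334 = 53440
  meltwater 0→T: 160×4.18×T = 668.8 T
  water: 2261.4(T − 32.5)
2930.2 T = 73495 − 53440 = 20055
T ≈ 6.84 °C. Since T > 0 °C, the all-ice-melts assumption holds.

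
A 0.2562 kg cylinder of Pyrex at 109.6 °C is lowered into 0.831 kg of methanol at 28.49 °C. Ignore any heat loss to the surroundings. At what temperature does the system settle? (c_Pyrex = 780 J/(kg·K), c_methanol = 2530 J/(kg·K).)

T_f ≈ 35.5 °C

Energy conservation, ΣQ = 0:
0.2562*780*(T − 109.6) + 0.831*2530*(T − 28.49) = 0
2302.3 T = 81800
T = 81800/2302.3 ≈ 35.53 °C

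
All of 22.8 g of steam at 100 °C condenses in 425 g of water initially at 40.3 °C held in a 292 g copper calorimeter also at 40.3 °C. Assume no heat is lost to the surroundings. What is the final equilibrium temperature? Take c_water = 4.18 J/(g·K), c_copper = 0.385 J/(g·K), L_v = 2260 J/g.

Energy conservation, ΣQ = 0:
condense steam: −22.8×2260 = −51528
  condensate cools 100→T: 22.8×4.18×(T − 100) = 95.3(T − 100)
  original water: 1776.5(T − 40.3)
  copper cup: 292×0.385×(T − 40.3) = 112.42(T − 40.3)
1984.2 T = 51528 + 9530.4 + 76123 = 137182
T ≈ 69.14 °C, under the boiling point, so the assumption holds.

T_f ≈ 69.1 °C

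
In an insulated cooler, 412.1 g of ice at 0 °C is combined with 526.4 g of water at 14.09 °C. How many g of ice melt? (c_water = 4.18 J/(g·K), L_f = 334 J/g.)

Cooling the water to 0 °C releases 526.4×4.18×14.09 = 31003 J.
To melt every bit of ice: 412.1×334 = 137641 J.
31003 J < 137641 J, so only part of the ice melts and the system sits at 0 °C.
m_melt = 31003 / L_f = 92.82 g.

m_melted ≈ 92.8 g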